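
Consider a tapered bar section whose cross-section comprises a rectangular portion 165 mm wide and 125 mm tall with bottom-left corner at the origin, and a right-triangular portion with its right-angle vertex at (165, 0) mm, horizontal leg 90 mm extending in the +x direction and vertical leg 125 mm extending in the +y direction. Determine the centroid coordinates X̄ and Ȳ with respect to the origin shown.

rectangular portion: A = 165 × 125 = 20625.00, centroid at (82.50, 62.50).
triangular portion: A = ½·90·125 = 5625.00, centroid at (195.00, 41.67).
ΣA = 26250.00 mm², ΣAX̄ = 2798437.50 mm³, ΣAȲ = 1523437.50 mm³.
X̄ = 2798437.50/26250.00 = 106.61 mm; Ȳ = 1523437.50/26250.00 = 58.04 mm.

X̄ = 106.61 mm, Ȳ = 58.04 mm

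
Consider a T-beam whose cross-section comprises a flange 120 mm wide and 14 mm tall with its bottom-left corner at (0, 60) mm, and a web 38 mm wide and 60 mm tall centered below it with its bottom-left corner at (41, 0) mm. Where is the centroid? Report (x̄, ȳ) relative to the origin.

web: A = 38 × 60 = 2280.00, centroid at (60.00, 30.00).
flange: A = 120 × 14 = 1680.00, centroid at (60.00, 67.00).
ΣA = 3960.00 mm²
ΣAx̄ = (2280.00)(60.00) + (1680.00)(60.00) = 237600.00 mm³
ΣAȳ = (2280.00)(30.00) + (1680.00)(67.00) = 180960.00 mm³
x̄ = 237600.00 / 3960.00 = 60.00 mm
ȳ = 180960.00 / 3960.00 = 45.70 mm

x̄ = 60.00 mm, ȳ = 45.70 mm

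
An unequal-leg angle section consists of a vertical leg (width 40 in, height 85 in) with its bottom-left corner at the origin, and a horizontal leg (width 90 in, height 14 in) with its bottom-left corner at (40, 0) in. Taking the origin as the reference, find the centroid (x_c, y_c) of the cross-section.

Part | A | x̄ᵢ | ȳᵢ | A·x̄ᵢ | A·ȳᵢ
vertical leg | 3400.00 | 20.00 | 42.50 | 68000.00 | 144500.00
horizontal leg | 1260.00 | 85.00 | 7.00 | 107100.00 | 8820.00
Σ | 4660.00 |  |  | 175100.00 | 153320.00
x_c = 175100.00 / 4660.00 = 37.58 in
y_c = 153320.00 / 4660.00 = 32.90 in

x_c = 37.58 in, y_c = 32.90 in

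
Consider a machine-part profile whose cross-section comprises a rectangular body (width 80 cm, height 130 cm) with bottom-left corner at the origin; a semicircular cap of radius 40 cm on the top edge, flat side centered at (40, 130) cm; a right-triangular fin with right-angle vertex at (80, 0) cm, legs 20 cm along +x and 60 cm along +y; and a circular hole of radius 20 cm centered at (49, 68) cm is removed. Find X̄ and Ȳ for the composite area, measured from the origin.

Part | A | x̄ᵢ | ȳᵢ | A·x̄ᵢ | A·ȳᵢ
rectangular body | 10400.00 | 40.00 | 65.00 | 416000.00 | 676000.00
semicircular top | 2513.27 | 40.00 | 146.98 | 100530.96 | 369392.30
triangular fin | 600.00 | 86.67 | 20.00 | 52000.00 | 12000.00
hole | -1256.64 | 49.00 | 68.00 | -61575.22 | -85451.32
Σ | 12256.64 |  |  | 506955.75 | 971940.98
X̄ = 506955.75 / 12256.64 = 41.36 cm
Ȳ = 971940.98 / 12256.64 = 79.30 cm

X̄ = 41.36 cm, Ȳ = 79.30 cm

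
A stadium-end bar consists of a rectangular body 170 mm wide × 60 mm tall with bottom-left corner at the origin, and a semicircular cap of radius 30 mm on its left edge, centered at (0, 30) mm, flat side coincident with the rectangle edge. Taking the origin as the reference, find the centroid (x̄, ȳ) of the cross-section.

x̄ = 73.10 mm, ȳ = 30.00 mm

rectangular body: A = 170 × 60 = 10200.00, centroid at (85.00, 30.00).
semicircular end: A = ½π·30² = 1413.72, centroid at (-12.73, 30.00).
ΣA = 11613.72 mm², ΣAx̄ = 849000.00 mm³, ΣAȳ = 348411.50 mm³.
x̄ = 849000.00/11613.72 = 73.10 mm; ȳ = 348411.50/11613.72 = 30.00 mm.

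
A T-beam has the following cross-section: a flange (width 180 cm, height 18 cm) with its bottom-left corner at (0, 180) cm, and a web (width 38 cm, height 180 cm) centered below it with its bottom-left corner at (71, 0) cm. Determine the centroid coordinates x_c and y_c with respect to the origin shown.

web: A = 38 × 180 = 6840.00, centroid at (90.00, 90.00).
flange: A = 180 × 18 = 3240.00, centroid at (90.00, 189.00).
ΣA = 10080.00 cm²
ΣAx_c = (6840.00)(90.00) + (3240.00)(90.00) = 907200.00 cm³
ΣAy_c = (6840.00)(90.00) + (3240.00)(189.00) = 1227960.00 cm³
x_c = 907200.00 / 10080.00 = 90.00 cm
y_c = 1227960.00 / 10080.00 = 121.82 cm

x_c = 90.00 cm, y_c = 121.82 cm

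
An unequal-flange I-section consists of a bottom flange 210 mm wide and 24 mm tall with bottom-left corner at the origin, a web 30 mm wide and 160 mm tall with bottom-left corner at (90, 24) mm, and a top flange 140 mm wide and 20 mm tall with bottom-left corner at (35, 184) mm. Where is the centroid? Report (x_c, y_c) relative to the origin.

x_c = 105.00 mm, y_c = 87.25 mm

bottom flange: A = 210 × 24 = 5040.00, centroid at (105.00, 12.00).
web: A = 30 × 160 = 4800.00, centroid at (105.00, 104.00).
top flange: A = 140 × 20 = 2800.00, centroid at (105.00, 194.00).
ΣA = 12640.00 mm²
ΣAx_c = (5040.00)(105.00) + (4800.00)(105.00) + (2800.00)(105.00) = 1327200.00 mm³
ΣAy_c = (5040.00)(12.00) + (4800.00)(104.00) + (2800.00)(194.00) = 1102880.00 mm³
x_c = 1327200.00 / 12640.00 = 105.00 mm
y_c = 1102880.00 / 12640.00 = 87.25 mm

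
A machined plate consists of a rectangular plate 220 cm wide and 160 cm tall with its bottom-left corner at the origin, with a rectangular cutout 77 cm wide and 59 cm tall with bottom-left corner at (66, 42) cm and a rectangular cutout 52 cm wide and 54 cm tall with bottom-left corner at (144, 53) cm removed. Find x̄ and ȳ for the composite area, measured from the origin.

x̄ = 104.85 cm, ȳ = 81.39 cm

plate: A = 220 × 160 = 35200.00, centroid at (110.00, 80.00).
hole 1: A = −(77 × 59) = -4543.00, centroid at (104.50, 71.50).
hole 2: A = −(52 × 54) = -2808.00, centroid at (170.00, 80.00).
ΣA = 27849.00 cm², ΣAx̄ = 2919896.50 cm³, ΣAȳ = 2266535.50 cm³.
x̄ = 2919896.50/27849.00 = 104.85 cm; ȳ = 2266535.50/27849.00 = 81.39 cm.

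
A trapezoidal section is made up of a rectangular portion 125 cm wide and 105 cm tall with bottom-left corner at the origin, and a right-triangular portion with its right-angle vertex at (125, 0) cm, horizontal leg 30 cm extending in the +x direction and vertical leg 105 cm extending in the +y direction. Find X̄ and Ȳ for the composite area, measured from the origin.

X̄ = 70.27 cm, Ȳ = 50.62 cm

rectangular portion: A = 125 × 105 = 13125.00, centroid at (62.50, 52.50).
triangular portion: A = ½·30·105 = 1575.00, centroid at (135.00, 35.00).
ΣA = 14700.00 cm², ΣAX̄ = 1032937.50 cm³, ΣAȲ = 744187.50 cm³.
X̄ = 1032937.50/14700.00 = 70.27 cm; Ȳ = 744187.50/14700.00 = 50.62 cm.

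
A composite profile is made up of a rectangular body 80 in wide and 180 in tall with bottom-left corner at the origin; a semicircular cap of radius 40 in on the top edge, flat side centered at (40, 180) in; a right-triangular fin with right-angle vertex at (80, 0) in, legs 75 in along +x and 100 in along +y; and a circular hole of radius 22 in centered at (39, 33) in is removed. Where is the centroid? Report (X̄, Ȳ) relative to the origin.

rectangular body: A = 80 × 180 = 14400.00, centroid at (40.00, 90.00).
semicircular top: A = ½π·40² = 2513.27, centroid at (40.00, 196.98).
triangular fin: A = ½·75·100 = 3750.00, centroid at (105.00, 33.33).
hole: A = −π·22² = -1520.53, centroid at (39.00, 33.00).
ΣA = 19142.74 in²
ΣAX̄ = (14400.00)(40.00) + (2513.27)(40.00) + (3750.00)(105.00) + (-1520.53)(39.00) = 1010980.26 in³
ΣAȲ = (14400.00)(90.00) + (2513.27)(196.98) + (3750.00)(33.33) + (-1520.53)(33.00) = 1865878.49 in³
X̄ = 1010980.26 / 19142.74 = 52.81 in
Ȳ = 1865878.49 / 19142.74 = 97.47 in

X̄ = 52.81 in, Ȳ = 97.47 in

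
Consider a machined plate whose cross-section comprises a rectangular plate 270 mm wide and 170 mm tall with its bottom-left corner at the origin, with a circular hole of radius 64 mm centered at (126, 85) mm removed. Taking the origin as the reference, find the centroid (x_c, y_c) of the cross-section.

x_c = 138.51 mm, y_c = 85.00 mm

plate: A = 270 × 170 = 45900.00, centroid at (135.00, 85.00).
hole: A = −π·64² = -12867.96, centroid at (126.00, 85.00).
ΣA = 33032.04 mm², ΣAx_c = 4575136.60 mm³, ΣAy_c = 2807723.10 mm³.
x_c = 4575136.60/33032.04 = 138.51 mm; y_c = 2807723.10/33032.04 = 85.00 mm.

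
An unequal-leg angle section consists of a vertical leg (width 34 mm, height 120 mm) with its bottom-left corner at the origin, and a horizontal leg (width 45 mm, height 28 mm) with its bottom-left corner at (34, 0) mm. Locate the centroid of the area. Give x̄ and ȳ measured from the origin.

x̄ = 26.32 mm, ȳ = 49.15 mm

Part | A | x̄ᵢ | ȳᵢ | A·x̄ᵢ | A·ȳᵢ
vertical leg | 4080.00 | 17.00 | 60.00 | 69360.00 | 244800.00
horizontal leg | 1260.00 | 56.50 | 14.00 | 71190.00 | 17640.00
Σ | 5340.00 |  |  | 140550.00 | 262440.00
x̄ = 140550.00 / 5340.00 = 26.32 mm
ȳ = 262440.00 / 5340.00 = 49.15 mm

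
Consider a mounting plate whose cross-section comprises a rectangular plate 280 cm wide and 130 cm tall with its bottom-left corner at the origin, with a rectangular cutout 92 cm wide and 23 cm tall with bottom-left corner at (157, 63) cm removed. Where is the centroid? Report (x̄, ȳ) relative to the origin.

Part | A | x̄ᵢ | ȳᵢ | A·x̄ᵢ | A·ȳᵢ
plate | 36400.00 | 140.00 | 65.00 | 5096000.00 | 2366000.00
hole | -2116.00 | 203.00 | 74.50 | -429548.00 | -157642.00
Σ | 34284.00 |  |  | 4666452.00 | 2208358.00
x̄ = 4666452.00 / 34284.00 = 136.11 cm
ȳ = 2208358.00 / 34284.00 = 64.41 cm

x̄ = 136.11 cm, ȳ = 64.41 cm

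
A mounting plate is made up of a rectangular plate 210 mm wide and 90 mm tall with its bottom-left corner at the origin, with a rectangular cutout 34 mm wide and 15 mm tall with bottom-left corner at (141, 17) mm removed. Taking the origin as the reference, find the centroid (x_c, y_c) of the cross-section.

plate: A = 210 × 90 = 18900.00, centroid at (105.00, 45.00).
hole: A = −(34 × 15) = -510.00, centroid at (158.00, 24.50).
ΣA = 18390.00 mm²
ΣAx_c = (18900.00)(105.00) + (-510.00)(158.00) = 1903920.00 mm³
ΣAy_c = (18900.00)(45.00) + (-510.00)(24.50) = 838005.00 mm³
x_c = 1903920.00 / 18390.00 = 103.53 mm
y_c = 838005.00 / 18390.00 = 45.57 mm

x_c = 103.53 mm, y_c = 45.57 mm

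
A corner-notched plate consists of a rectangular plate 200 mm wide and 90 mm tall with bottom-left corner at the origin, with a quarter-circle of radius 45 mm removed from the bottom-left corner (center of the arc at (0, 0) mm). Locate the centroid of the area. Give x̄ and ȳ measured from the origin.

plate: A = 200 × 90 = 18000.00, centroid at (100.00, 45.00).
removed quarter-circle: A = −¼π·45² = -1590.43, centroid at (19.10, 19.10).
ΣA = 16409.57 mm²
ΣAx̄ = (18000.00)(100.00) + (-1590.43)(19.10) = 1769625.00 mm³
ΣAȳ = (18000.00)(45.00) + (-1590.43)(19.10) = 779625.00 mm³
x̄ = 1769625.00 / 16409.57 = 107.84 mm
ȳ = 779625.00 / 16409.57 = 47.51 mm

x̄ = 107.84 mm, ȳ = 47.51 mm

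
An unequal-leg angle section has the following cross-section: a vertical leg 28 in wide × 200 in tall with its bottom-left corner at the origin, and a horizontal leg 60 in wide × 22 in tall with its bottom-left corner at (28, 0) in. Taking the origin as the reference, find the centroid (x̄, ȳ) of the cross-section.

x̄ = 22.39 in, ȳ = 83.02 in

vertical leg: A = 28 × 200 = 5600.00, centroid at (14.00, 100.00).
horizontal leg: A = 60 × 22 = 1320.00, centroid at (58.00, 11.00).
ΣA = 6920.00 in², ΣAx̄ = 154960.00 in³, ΣAȳ = 574520.00 in³.
x̄ = 154960.00/6920.00 = 22.39 in; ȳ = 574520.00/6920.00 = 83.02 in.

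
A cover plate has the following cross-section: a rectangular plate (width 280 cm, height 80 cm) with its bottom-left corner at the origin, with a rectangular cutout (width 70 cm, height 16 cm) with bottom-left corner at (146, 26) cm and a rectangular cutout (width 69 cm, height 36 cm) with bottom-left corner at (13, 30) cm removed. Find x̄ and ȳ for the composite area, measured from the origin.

Part | A | x̄ᵢ | ȳᵢ | A·x̄ᵢ | A·ȳᵢ
plate | 22400.00 | 140.00 | 40.00 | 3136000.00 | 896000.00
hole 1 | -1120.00 | 181.00 | 34.00 | -202720.00 | -38080.00
hole 2 | -2484.00 | 47.50 | 48.00 | -117990.00 | -119232.00
Σ | 18796.00 |  |  | 2815290.00 | 738688.00
x̄ = 2815290.00 / 18796.00 = 149.78 cm
ȳ = 738688.00 / 18796.00 = 39.30 cm

x̄ = 149.78 cm, ȳ = 39.30 cm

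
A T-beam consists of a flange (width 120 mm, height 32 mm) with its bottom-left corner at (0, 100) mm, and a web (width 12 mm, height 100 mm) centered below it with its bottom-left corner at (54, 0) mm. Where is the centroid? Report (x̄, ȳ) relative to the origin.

Part | A | x̄ᵢ | ȳᵢ | A·x̄ᵢ | A·ȳᵢ
web | 1200.00 | 60.00 | 50.00 | 72000.00 | 60000.00
flange | 3840.00 | 60.00 | 116.00 | 230400.00 | 445440.00
Σ | 5040.00 |  |  | 302400.00 | 505440.00
x̄ = 302400.00 / 5040.00 = 60.00 mm
ȳ = 505440.00 / 5040.00 = 100.29 mm

x̄ = 60.00 mm, ȳ = 100.29 mm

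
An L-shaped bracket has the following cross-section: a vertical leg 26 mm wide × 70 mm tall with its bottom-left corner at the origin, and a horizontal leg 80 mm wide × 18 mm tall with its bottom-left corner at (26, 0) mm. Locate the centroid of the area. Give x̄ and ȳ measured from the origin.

x̄ = 36.41 mm, ȳ = 23.52 mm

vertical leg: A = 26 × 70 = 1820.00, centroid at (13.00, 35.00).
horizontal leg: A = 80 × 18 = 1440.00, centroid at (66.00, 9.00).
ΣA = 3260.00 mm²
ΣAx̄ = (1820.00)(13.00) + (1440.00)(66.00) = 118700.00 mm³
ΣAȳ = (1820.00)(35.00) + (1440.00)(9.00) = 76660.00 mm³
x̄ = 118700.00 / 3260.00 = 36.41 mm
ȳ = 76660.00 / 3260.00 = 23.52 mm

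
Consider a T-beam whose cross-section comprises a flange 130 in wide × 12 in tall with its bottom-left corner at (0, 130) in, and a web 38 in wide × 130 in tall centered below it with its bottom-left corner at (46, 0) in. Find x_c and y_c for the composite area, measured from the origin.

web: A = 38 × 130 = 4940.00, centroid at (65.00, 65.00).
flange: A = 130 × 12 = 1560.00, centroid at (65.00, 136.00).
ΣA = 6500.00 in²
ΣAx_c = (4940.00)(65.00) + (1560.00)(65.00) = 422500.00 in³
ΣAy_c = (4940.00)(65.00) + (1560.00)(136.00) = 533260.00 in³
x_c = 422500.00 / 6500.00 = 65.00 in
y_c = 533260.00 / 6500.00 = 82.04 in

x_c = 65.00 in, y_c = 82.04 in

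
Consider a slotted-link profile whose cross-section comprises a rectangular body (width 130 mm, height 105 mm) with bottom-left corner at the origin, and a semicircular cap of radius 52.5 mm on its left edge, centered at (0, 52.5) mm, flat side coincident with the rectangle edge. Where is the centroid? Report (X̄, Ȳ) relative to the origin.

rectangular body: A = 130 × 105 = 13650.00, centroid at (65.00, 52.50).
semicircular end: A = ½π·52.5² = 4329.51, centroid at (-22.28, 52.50).
ΣA = 17979.51 mm², ΣAX̄ = 790781.25 mm³, ΣAȲ = 943924.14 mm³.
X̄ = 790781.25/17979.51 = 43.98 mm; Ȳ = 943924.14/17979.51 = 52.50 mm.

X̄ = 43.98 mm, Ȳ = 52.50 mm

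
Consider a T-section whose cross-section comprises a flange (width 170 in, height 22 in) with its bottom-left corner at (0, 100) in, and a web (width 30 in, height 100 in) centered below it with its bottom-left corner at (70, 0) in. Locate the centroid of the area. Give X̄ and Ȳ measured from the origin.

web: A = 30 × 100 = 3000.00, centroid at (85.00, 50.00).
flange: A = 170 × 22 = 3740.00, centroid at (85.00, 111.00).
ΣA = 6740.00 in²
ΣAX̄ = (3000.00)(85.00) + (3740.00)(85.00) = 572900.00 in³
ΣAȲ = (3000.00)(50.00) + (3740.00)(111.00) = 565140.00 in³
X̄ = 572900.00 / 6740.00 = 85.00 in
Ȳ = 565140.00 / 6740.00 = 83.85 in

X̄ = 85.00 in, Ȳ = 83.85 in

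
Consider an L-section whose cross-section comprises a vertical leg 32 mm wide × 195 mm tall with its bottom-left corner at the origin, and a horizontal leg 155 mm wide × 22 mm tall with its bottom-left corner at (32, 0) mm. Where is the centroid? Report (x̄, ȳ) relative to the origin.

x̄ = 49.04 mm, ȳ = 66.93 mm

Part | A | x̄ᵢ | ȳᵢ | A·x̄ᵢ | A·ȳᵢ
vertical leg | 6240.00 | 16.00 | 97.50 | 99840.00 | 608400.00
horizontal leg | 3410.00 | 109.50 | 11.00 | 373395.00 | 37510.00
Σ | 9650.00 |  |  | 473235.00 | 645910.00
x̄ = 473235.00 / 9650.00 = 49.04 mm
ȳ = 645910.00 / 9650.00 = 66.93 mm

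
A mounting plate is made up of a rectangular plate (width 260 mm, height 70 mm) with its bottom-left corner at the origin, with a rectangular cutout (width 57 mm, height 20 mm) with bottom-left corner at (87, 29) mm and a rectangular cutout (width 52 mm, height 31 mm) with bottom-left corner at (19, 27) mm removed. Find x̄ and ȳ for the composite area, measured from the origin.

x̄ = 139.94 mm, ȳ = 33.92 mm

Part | A | x̄ᵢ | ȳᵢ | A·x̄ᵢ | A·ȳᵢ
plate | 18200.00 | 130.00 | 35.00 | 2366000.00 | 637000.00
hole 1 | -1140.00 | 115.50 | 39.00 | -131670.00 | -44460.00
hole 2 | -1612.00 | 45.00 | 42.50 | -72540.00 | -68510.00
Σ | 15448.00 |  |  | 2161790.00 | 524030.00
x̄ = 2161790.00 / 15448.00 = 139.94 mm
ȳ = 524030.00 / 15448.00 = 33.92 mm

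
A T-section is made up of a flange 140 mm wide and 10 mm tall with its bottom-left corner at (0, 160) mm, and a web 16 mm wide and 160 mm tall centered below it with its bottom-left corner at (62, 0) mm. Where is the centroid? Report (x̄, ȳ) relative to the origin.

x̄ = 70.00 mm, ȳ = 110.05 mm

web: A = 16 × 160 = 2560.00, centroid at (70.00, 80.00).
flange: A = 140 × 10 = 1400.00, centroid at (70.00, 165.00).
ΣA = 3960.00 mm², ΣAx̄ = 277200.00 mm³, ΣAȳ = 435800.00 mm³.
x̄ = 277200.00/3960.00 = 70.00 mm; ȳ = 435800.00/3960.00 = 110.05 mm.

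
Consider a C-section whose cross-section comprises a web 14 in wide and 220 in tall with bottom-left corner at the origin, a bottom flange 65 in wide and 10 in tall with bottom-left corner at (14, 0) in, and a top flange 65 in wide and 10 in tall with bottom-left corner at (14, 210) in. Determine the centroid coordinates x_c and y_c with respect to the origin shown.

x_c = 18.72 in, y_c = 110.00 in

Part | A | x̄ᵢ | ȳᵢ | A·x̄ᵢ | A·ȳᵢ
web | 3080.00 | 7.00 | 110.00 | 21560.00 | 338800.00
bottom flange | 650.00 | 46.50 | 5.00 | 30225.00 | 3250.00
top flange | 650.00 | 46.50 | 215.00 | 30225.00 | 139750.00
Σ | 4380.00 |  |  | 82010.00 | 481800.00
x_c = 82010.00 / 4380.00 = 18.72 in
y_c = 481800.00 / 4380.00 = 110.00 in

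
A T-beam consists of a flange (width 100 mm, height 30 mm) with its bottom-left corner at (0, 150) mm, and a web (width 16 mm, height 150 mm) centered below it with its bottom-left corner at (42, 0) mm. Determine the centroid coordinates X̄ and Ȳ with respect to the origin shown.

X̄ = 50.00 mm, Ȳ = 125.00 mm

Part | A | x̄ᵢ | ȳᵢ | A·x̄ᵢ | A·ȳᵢ
web | 2400.00 | 50.00 | 75.00 | 120000.00 | 180000.00
flange | 3000.00 | 50.00 | 165.00 | 150000.00 | 495000.00
Σ | 5400.00 |  |  | 270000.00 | 675000.00
X̄ = 270000.00 / 5400.00 = 50.00 mm
Ȳ = 675000.00 / 5400.00 = 125.00 mm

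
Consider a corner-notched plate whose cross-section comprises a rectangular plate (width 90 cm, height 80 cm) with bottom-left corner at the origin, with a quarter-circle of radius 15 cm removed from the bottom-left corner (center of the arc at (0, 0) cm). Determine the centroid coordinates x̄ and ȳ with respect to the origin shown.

plate: A = 90 × 80 = 7200.00, centroid at (45.00, 40.00).
removed quarter-circle: A = −¼π·15² = -176.71, centroid at (6.37, 6.37).
ΣA = 7023.29 cm², ΣAx̄ = 322875.00 cm³, ΣAȳ = 286875.00 cm³.
x̄ = 322875.00/7023.29 = 45.97 cm; ȳ = 286875.00/7023.29 = 40.85 cm.

x̄ = 45.97 cm, ȳ = 40.85 cm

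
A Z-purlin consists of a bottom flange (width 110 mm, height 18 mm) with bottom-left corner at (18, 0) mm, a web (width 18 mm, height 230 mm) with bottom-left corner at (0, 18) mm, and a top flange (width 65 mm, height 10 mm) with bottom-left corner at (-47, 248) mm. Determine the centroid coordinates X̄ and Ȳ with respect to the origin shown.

X̄ = 25.46 mm, Ȳ = 108.26 mm

bottom flange: A = 110 × 18 = 1980.00, centroid at (73.00, 9.00).
web: A = 18 × 230 = 4140.00, centroid at (9.00, 133.00).
top flange: A = 65 × 10 = 650.00, centroid at (-14.50, 253.00).
ΣA = 6770.00 mm²
ΣAX̄ = (1980.00)(73.00) + (4140.00)(9.00) + (650.00)(-14.50) = 172375.00 mm³
ΣAȲ = (1980.00)(9.00) + (4140.00)(133.00) + (650.00)(253.00) = 732890.00 mm³
X̄ = 172375.00 / 6770.00 = 25.46 mm
Ȳ = 732890.00 / 6770.00 = 108.26 mm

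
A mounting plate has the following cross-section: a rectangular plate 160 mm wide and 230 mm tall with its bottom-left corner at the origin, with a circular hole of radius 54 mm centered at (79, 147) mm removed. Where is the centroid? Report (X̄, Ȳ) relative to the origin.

plate: A = 160 × 230 = 36800.00, centroid at (80.00, 115.00).
hole: A = −π·54² = -9160.88, centroid at (79.00, 147.00).
ΣA = 27639.12 mm²
ΣAX̄ = (36800.00)(80.00) + (-9160.88)(79.00) = 2220290.15 mm³
ΣAȲ = (36800.00)(115.00) + (-9160.88)(147.00) = 2885350.03 mm³
X̄ = 2220290.15 / 27639.12 = 80.33 mm
Ȳ = 2885350.03 / 27639.12 = 104.39 mm

X̄ = 80.33 mm, Ȳ = 104.39 mm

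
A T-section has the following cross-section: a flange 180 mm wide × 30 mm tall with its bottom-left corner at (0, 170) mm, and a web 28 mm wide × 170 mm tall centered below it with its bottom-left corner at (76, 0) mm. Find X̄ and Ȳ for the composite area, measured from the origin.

web: A = 28 × 170 = 4760.00, centroid at (90.00, 85.00).
flange: A = 180 × 30 = 5400.00, centroid at (90.00, 185.00).
ΣA = 10160.00 mm², ΣAX̄ = 914400.00 mm³, ΣAȲ = 1403600.00 mm³.
X̄ = 914400.00/10160.00 = 90.00 mm; Ȳ = 1403600.00/10160.00 = 138.15 mm.

X̄ = 90.00 mm, Ȳ = 138.15 mm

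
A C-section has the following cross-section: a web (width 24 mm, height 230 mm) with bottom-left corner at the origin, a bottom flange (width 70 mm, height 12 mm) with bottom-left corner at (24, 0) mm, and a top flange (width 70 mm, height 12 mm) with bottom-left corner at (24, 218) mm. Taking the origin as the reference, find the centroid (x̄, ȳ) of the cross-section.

x̄ = 22.97 mm, ȳ = 115.00 mm

web: A = 24 × 230 = 5520.00, centroid at (12.00, 115.00).
bottom flange: A = 70 × 12 = 840.00, centroid at (59.00, 6.00).
top flange: A = 70 × 12 = 840.00, centroid at (59.00, 224.00).
ΣA = 7200.00 mm², ΣAx̄ = 165360.00 mm³, ΣAȳ = 828000.00 mm³.
x̄ = 165360.00/7200.00 = 22.97 mm; ȳ = 828000.00/7200.00 = 115.00 mm.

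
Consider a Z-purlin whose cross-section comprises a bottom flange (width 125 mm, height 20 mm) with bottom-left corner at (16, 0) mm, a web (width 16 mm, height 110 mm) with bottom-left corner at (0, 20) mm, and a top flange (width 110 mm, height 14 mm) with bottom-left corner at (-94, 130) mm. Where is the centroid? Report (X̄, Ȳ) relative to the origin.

X̄ = 25.91 mm, Ȳ = 63.44 mm

bottom flange: A = 125 × 20 = 2500.00, centroid at (78.50, 10.00).
web: A = 16 × 110 = 1760.00, centroid at (8.00, 75.00).
top flange: A = 110 × 14 = 1540.00, centroid at (-39.00, 137.00).
ΣA = 5800.00 mm²
ΣAX̄ = (2500.00)(78.50) + (1760.00)(8.00) + (1540.00)(-39.00) = 150270.00 mm³
ΣAȲ = (2500.00)(10.00) + (1760.00)(75.00) + (1540.00)(137.00) = 367980.00 mm³
X̄ = 150270.00 / 5800.00 = 25.91 mm
Ȳ = 367980.00 / 5800.00 = 63.44 mm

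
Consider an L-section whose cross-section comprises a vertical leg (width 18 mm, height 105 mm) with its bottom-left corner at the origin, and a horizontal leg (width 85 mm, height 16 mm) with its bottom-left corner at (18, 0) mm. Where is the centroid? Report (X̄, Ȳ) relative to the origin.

X̄ = 30.55 mm, Ȳ = 33.88 mm

vertical leg: A = 18 × 105 = 1890.00, centroid at (9.00, 52.50).
horizontal leg: A = 85 × 16 = 1360.00, centroid at (60.50, 8.00).
ΣA = 3250.00 mm², ΣAX̄ = 99290.00 mm³, ΣAȲ = 110105.00 mm³.
X̄ = 99290.00/3250.00 = 30.55 mm; Ȳ = 110105.00/3250.00 = 33.88 mm.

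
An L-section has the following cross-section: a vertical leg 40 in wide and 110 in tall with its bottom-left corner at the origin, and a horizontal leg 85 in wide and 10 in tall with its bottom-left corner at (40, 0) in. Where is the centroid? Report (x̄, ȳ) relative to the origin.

x̄ = 30.12 in, ȳ = 46.90 in

vertical leg: A = 40 × 110 = 4400.00, centroid at (20.00, 55.00).
horizontal leg: A = 85 × 10 = 850.00, centroid at (82.50, 5.00).
ΣA = 5250.00 in², ΣAx̄ = 158125.00 in³, ΣAȳ = 246250.00 in³.
x̄ = 158125.00/5250.00 = 30.12 in; ȳ = 246250.00/5250.00 = 46.90 in.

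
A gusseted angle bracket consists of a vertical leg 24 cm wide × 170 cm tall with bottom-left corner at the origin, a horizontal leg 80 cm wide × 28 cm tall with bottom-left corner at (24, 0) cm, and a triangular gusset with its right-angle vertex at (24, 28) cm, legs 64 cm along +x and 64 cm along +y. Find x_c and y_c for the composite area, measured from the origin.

x_c = 34.08 cm, y_c = 57.27 cm

vertical leg: A = 24 × 170 = 4080.00, centroid at (12.00, 85.00).
horizontal leg: A = 80 × 28 = 2240.00, centroid at (64.00, 14.00).
gusset: A = ½·64·64 = 2048.00, centroid at (45.33, 49.33).
ΣA = 8368.00 cm²
ΣAx_c = (4080.00)(12.00) + (2240.00)(64.00) + (2048.00)(45.33) = 285162.67 cm³
ΣAy_c = (4080.00)(85.00) + (2240.00)(14.00) + (2048.00)(49.33) = 479194.67 cm³
x_c = 285162.67 / 8368.00 = 34.08 cm
y_c = 479194.67 / 8368.00 = 57.27 cm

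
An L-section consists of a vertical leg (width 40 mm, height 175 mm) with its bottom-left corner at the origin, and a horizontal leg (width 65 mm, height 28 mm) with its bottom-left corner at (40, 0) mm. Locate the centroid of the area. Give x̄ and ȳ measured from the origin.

Part | A | x̄ᵢ | ȳᵢ | A·x̄ᵢ | A·ȳᵢ
vertical leg | 7000.00 | 20.00 | 87.50 | 140000.00 | 612500.00
horizontal leg | 1820.00 | 72.50 | 14.00 | 131950.00 | 25480.00
Σ | 8820.00 |  |  | 271950.00 | 637980.00
x̄ = 271950.00 / 8820.00 = 30.83 mm
ȳ = 637980.00 / 8820.00 = 72.33 mm

x̄ = 30.83 mm, ȳ = 72.33 mm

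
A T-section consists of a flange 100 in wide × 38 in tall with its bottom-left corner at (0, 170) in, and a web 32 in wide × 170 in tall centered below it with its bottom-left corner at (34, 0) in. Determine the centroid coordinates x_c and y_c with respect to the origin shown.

x_c = 50.00 in, y_c = 127.77 in

web: A = 32 × 170 = 5440.00, centroid at (50.00, 85.00).
flange: A = 100 × 38 = 3800.00, centroid at (50.00, 189.00).
ΣA = 9240.00 in²
ΣAx_c = (5440.00)(50.00) + (3800.00)(50.00) = 462000.00 in³
ΣAy_c = (5440.00)(85.00) + (3800.00)(189.00) = 1180600.00 in³
x_c = 462000.00 / 9240.00 = 50.00 in
y_c = 1180600.00 / 9240.00 = 127.77 in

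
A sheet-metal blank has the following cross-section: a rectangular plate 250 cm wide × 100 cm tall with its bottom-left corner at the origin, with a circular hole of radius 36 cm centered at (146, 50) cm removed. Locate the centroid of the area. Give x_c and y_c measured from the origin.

Part | A | x̄ᵢ | ȳᵢ | A·x̄ᵢ | A·ȳᵢ
plate | 25000.00 | 125.00 | 50.00 | 3125000.00 | 1250000.00
hole | -4071.50 | 146.00 | 50.00 | -594439.60 | -203575.20
Σ | 20928.50 |  |  | 2530560.40 | 1046424.80
x_c = 2530560.40 / 20928.50 = 120.91 cm
y_c = 1046424.80 / 20928.50 = 50.00 cm

x_c = 120.91 cm, y_c = 50.00 cm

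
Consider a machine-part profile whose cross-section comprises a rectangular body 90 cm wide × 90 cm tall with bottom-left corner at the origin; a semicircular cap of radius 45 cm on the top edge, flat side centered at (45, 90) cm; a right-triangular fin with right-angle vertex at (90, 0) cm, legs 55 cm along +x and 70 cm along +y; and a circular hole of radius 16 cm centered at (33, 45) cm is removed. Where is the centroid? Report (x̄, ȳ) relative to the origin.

x̄ = 55.61 cm, ȳ = 58.08 cm

Part | A | x̄ᵢ | ȳᵢ | A·x̄ᵢ | A·ȳᵢ
rectangular body | 8100.00 | 45.00 | 45.00 | 364500.00 | 364500.00
semicircular top | 3180.86 | 45.00 | 109.10 | 143138.82 | 347027.63
triangular fin | 1925.00 | 108.33 | 23.33 | 208541.67 | 44916.67
hole | -804.25 | 33.00 | 45.00 | -26540.17 | -36191.15
Σ | 12401.61 |  |  | 689640.31 | 720253.15
x̄ = 689640.31 / 12401.61 = 55.61 cm
ȳ = 720253.15 / 12401.61 = 58.08 cm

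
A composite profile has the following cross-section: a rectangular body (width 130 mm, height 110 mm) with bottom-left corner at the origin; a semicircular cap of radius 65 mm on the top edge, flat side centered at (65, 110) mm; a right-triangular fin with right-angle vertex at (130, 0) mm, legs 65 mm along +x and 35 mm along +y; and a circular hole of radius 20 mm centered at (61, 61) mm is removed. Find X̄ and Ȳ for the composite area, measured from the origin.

X̄ = 69.98 mm, Ȳ = 78.60 mm

rectangular body: A = 130 × 110 = 14300.00, centroid at (65.00, 55.00).
semicircular top: A = ½π·65² = 6636.61, centroid at (65.00, 137.59).
triangular fin: A = ½·65·35 = 1137.50, centroid at (151.67, 11.67).
hole: A = −π·20² = -1256.64, centroid at (61.00, 61.00).
ΣA = 20817.48 mm², ΣAX̄ = 1456745.91 mm³, ΣAȲ = 1636226.90 mm³.
X̄ = 1456745.91/20817.48 = 69.98 mm; Ȳ = 1636226.90/20817.48 = 78.60 mm.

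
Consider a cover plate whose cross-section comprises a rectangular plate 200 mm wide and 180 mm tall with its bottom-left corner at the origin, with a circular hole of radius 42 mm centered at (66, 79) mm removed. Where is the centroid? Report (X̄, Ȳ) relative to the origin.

Part | A | x̄ᵢ | ȳᵢ | A·x̄ᵢ | A·ȳᵢ
plate | 36000.00 | 100.00 | 90.00 | 3600000.00 | 3240000.00
hole | -5541.77 | 66.00 | 79.00 | -365756.78 | -437799.79
Σ | 30458.23 |  |  | 3234243.22 | 2802200.21
X̄ = 3234243.22 / 30458.23 = 106.19 mm
Ȳ = 2802200.21 / 30458.23 = 92.00 mm

X̄ = 106.19 mm, Ȳ = 92.00 mm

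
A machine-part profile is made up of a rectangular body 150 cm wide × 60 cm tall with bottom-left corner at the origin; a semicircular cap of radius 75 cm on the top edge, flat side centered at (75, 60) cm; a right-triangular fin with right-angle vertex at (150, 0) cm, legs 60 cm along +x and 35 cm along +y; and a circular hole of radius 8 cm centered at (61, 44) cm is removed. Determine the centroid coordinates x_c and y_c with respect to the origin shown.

rectangular body: A = 150 × 60 = 9000.00, centroid at (75.00, 30.00).
semicircular top: A = ½π·75² = 8835.73, centroid at (75.00, 91.83).
triangular fin: A = ½·60·35 = 1050.00, centroid at (170.00, 11.67).
hole: A = −π·8² = -201.06, centroid at (61.00, 44.00).
ΣA = 18684.67 cm²
ΣAx_c = (9000.00)(75.00) + (8835.73)(75.00) + (1050.00)(170.00) + (-201.06)(61.00) = 1503914.92 cm³
ΣAy_c = (9000.00)(30.00) + (8835.73)(91.83) + (1050.00)(11.67) + (-201.06)(44.00) = 1084797.04 cm³
x_c = 1503914.92 / 18684.67 = 80.49 cm
y_c = 1084797.04 / 18684.67 = 58.06 cm

x_c = 80.49 cm, y_c = 58.06 cm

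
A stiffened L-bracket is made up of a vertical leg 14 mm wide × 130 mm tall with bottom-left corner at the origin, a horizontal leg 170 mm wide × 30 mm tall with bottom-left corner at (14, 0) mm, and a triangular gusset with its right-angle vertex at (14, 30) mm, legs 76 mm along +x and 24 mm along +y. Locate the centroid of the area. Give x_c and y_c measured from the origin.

x_c = 70.67 mm, y_c = 29.30 mm

vertical leg: A = 14 × 130 = 1820.00, centroid at (7.00, 65.00).
horizontal leg: A = 170 × 30 = 5100.00, centroid at (99.00, 15.00).
gusset: A = ½·76·24 = 912.00, centroid at (39.33, 38.00).
ΣA = 7832.00 mm²
ΣAx_c = (1820.00)(7.00) + (5100.00)(99.00) + (912.00)(39.33) = 553512.00 mm³
ΣAy_c = (1820.00)(65.00) + (5100.00)(15.00) + (912.00)(38.00) = 229456.00 mm³
x_c = 553512.00 / 7832.00 = 70.67 mm
y_c = 229456.00 / 7832.00 = 29.30 mm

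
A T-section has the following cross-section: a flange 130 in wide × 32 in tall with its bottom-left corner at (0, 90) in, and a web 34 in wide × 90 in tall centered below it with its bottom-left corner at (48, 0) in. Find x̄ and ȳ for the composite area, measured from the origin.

x̄ = 65.00 in, ȳ = 80.15 in

Part | A | x̄ᵢ | ȳᵢ | A·x̄ᵢ | A·ȳᵢ
web | 3060.00 | 65.00 | 45.00 | 198900.00 | 137700.00
flange | 4160.00 | 65.00 | 106.00 | 270400.00 | 440960.00
Σ | 7220.00 |  |  | 469300.00 | 578660.00
x̄ = 469300.00 / 7220.00 = 65.00 in
ȳ = 578660.00 / 7220.00 = 80.15 in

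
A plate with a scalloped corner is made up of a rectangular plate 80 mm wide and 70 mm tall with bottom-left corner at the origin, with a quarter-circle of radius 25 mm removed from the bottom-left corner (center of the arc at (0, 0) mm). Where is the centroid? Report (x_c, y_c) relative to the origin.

Part | A | x̄ᵢ | ȳᵢ | A·x̄ᵢ | A·ȳᵢ
plate | 5600.00 | 40.00 | 35.00 | 224000.00 | 196000.00
removed quarter-circle | -490.87 | 10.61 | 10.61 | -5208.33 | -5208.33
Σ | 5109.13 |  |  | 218791.67 | 190791.67
x_c = 218791.67 / 5109.13 = 42.82 mm
y_c = 190791.67 / 5109.13 = 37.34 mm

x_c = 42.82 mm, y_c = 37.34 mm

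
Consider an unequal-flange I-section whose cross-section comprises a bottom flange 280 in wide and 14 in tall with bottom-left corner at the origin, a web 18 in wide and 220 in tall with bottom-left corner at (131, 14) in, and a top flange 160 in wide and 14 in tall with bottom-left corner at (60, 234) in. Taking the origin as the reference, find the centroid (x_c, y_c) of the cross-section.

x_c = 140.00 in, y_c = 104.58 in

bottom flange: A = 280 × 14 = 3920.00, centroid at (140.00, 7.00).
web: A = 18 × 220 = 3960.00, centroid at (140.00, 124.00).
top flange: A = 160 × 14 = 2240.00, centroid at (140.00, 241.00).
ΣA = 10120.00 in², ΣAx_c = 1416800.00 in³, ΣAy_c = 1058320.00 in³.
x_c = 1416800.00/10120.00 = 140.00 in; y_c = 1058320.00/10120.00 = 104.58 in.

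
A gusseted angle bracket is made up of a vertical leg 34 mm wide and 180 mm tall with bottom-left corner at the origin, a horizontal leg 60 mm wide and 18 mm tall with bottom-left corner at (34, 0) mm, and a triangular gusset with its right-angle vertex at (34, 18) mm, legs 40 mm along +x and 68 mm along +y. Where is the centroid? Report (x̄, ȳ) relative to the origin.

Part | A | x̄ᵢ | ȳᵢ | A·x̄ᵢ | A·ȳᵢ
vertical leg | 6120.00 | 17.00 | 90.00 | 104040.00 | 550800.00
horizontal leg | 1080.00 | 64.00 | 9.00 | 69120.00 | 9720.00
gusset | 1360.00 | 47.33 | 40.67 | 64373.33 | 55306.67
Σ | 8560.00 |  |  | 237533.33 | 615826.67
x̄ = 237533.33 / 8560.00 = 27.75 mm
ȳ = 615826.67 / 8560.00 = 71.94 mm

x̄ = 27.75 mm, ȳ = 71.94 mm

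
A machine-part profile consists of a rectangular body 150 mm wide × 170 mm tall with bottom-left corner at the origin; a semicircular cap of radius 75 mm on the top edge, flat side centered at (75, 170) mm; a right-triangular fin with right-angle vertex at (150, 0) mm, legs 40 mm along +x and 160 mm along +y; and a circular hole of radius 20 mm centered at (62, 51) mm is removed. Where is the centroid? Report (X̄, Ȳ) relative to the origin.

X̄ = 83.24 mm, Ȳ = 111.84 mm

rectangular body: A = 150 × 170 = 25500.00, centroid at (75.00, 85.00).
semicircular top: A = ½π·75² = 8835.73, centroid at (75.00, 201.83).
triangular fin: A = ½·40·160 = 3200.00, centroid at (163.33, 53.33).
hole: A = −π·20² = -1256.64, centroid at (62.00, 51.00).
ΣA = 36279.09 mm²
ΣAX̄ = (25500.00)(75.00) + (8835.73)(75.00) + (3200.00)(163.33) + (-1256.64)(62.00) = 3019934.87 mm³
ΣAȲ = (25500.00)(85.00) + (8835.73)(201.83) + (3200.00)(53.33) + (-1256.64)(51.00) = 4057402.16 mm³
X̄ = 3019934.87 / 36279.09 = 83.24 mm
Ȳ = 4057402.16 / 36279.09 = 111.84 mm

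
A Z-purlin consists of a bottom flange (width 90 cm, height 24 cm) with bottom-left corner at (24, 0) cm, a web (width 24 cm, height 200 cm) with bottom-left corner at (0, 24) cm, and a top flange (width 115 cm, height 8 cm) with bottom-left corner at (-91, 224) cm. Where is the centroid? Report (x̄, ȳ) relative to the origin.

x̄ = 22.31 cm, ȳ = 105.44 cm

bottom flange: A = 90 × 24 = 2160.00, centroid at (69.00, 12.00).
web: A = 24 × 200 = 4800.00, centroid at (12.00, 124.00).
top flange: A = 115 × 8 = 920.00, centroid at (-33.50, 228.00).
ΣA = 7880.00 cm²
ΣAx̄ = (2160.00)(69.00) + (4800.00)(12.00) + (920.00)(-33.50) = 175820.00 cm³
ΣAȳ = (2160.00)(12.00) + (4800.00)(124.00) + (920.00)(228.00) = 830880.00 cm³
x̄ = 175820.00 / 7880.00 = 22.31 cm
ȳ = 830880.00 / 7880.00 = 105.44 cm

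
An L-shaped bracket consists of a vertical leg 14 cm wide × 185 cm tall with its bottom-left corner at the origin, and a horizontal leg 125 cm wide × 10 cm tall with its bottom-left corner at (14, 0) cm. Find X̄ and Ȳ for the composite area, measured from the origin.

X̄ = 29.62 cm, Ȳ = 64.02 cm

Part | A | x̄ᵢ | ȳᵢ | A·x̄ᵢ | A·ȳᵢ
vertical leg | 2590.00 | 7.00 | 92.50 | 18130.00 | 239575.00
horizontal leg | 1250.00 | 76.50 | 5.00 | 95625.00 | 6250.00
Σ | 3840.00 |  |  | 113755.00 | 245825.00
X̄ = 113755.00 / 3840.00 = 29.62 cm
Ȳ = 245825.00 / 3840.00 = 64.02 cm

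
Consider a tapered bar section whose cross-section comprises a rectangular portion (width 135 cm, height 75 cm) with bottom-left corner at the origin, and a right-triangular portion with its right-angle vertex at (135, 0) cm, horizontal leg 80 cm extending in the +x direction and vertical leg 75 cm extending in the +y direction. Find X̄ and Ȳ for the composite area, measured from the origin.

Part | A | x̄ᵢ | ȳᵢ | A·x̄ᵢ | A·ȳᵢ
rectangular portion | 10125.00 | 67.50 | 37.50 | 683437.50 | 379687.50
triangular portion | 3000.00 | 161.67 | 25.00 | 485000.00 | 75000.00
Σ | 13125.00 |  |  | 1168437.50 | 454687.50
X̄ = 1168437.50 / 13125.00 = 89.02 cm
Ȳ = 454687.50 / 13125.00 = 34.64 cm

X̄ = 89.02 cm, Ȳ = 34.64 cm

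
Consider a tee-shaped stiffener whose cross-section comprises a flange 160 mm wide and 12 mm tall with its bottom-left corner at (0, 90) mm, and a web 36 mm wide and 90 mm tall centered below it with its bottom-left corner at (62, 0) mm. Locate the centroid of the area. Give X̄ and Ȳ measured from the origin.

X̄ = 80.00 mm, Ȳ = 63.98 mm

Part | A | x̄ᵢ | ȳᵢ | A·x̄ᵢ | A·ȳᵢ
web | 3240.00 | 80.00 | 45.00 | 259200.00 | 145800.00
flange | 1920.00 | 80.00 | 96.00 | 153600.00 | 184320.00
Σ | 5160.00 |  |  | 412800.00 | 330120.00
X̄ = 412800.00 / 5160.00 = 80.00 mm
Ȳ = 330120.00 / 5160.00 = 63.98 mm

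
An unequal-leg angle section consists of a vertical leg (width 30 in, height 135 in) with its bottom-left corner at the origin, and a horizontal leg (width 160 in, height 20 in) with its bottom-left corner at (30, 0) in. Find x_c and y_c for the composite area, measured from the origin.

vertical leg: A = 30 × 135 = 4050.00, centroid at (15.00, 67.50).
horizontal leg: A = 160 × 20 = 3200.00, centroid at (110.00, 10.00).
ΣA = 7250.00 in²
ΣAx_c = (4050.00)(15.00) + (3200.00)(110.00) = 412750.00 in³
ΣAy_c = (4050.00)(67.50) + (3200.00)(10.00) = 305375.00 in³
x_c = 412750.00 / 7250.00 = 56.93 in
y_c = 305375.00 / 7250.00 = 42.12 in

x_c = 56.93 in, y_c = 42.12 in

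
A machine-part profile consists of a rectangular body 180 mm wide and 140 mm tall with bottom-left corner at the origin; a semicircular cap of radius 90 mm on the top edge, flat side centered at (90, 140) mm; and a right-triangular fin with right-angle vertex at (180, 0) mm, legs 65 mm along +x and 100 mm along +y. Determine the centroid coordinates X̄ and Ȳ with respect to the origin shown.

rectangular body: A = 180 × 140 = 25200.00, centroid at (90.00, 70.00).
semicircular top: A = ½π·90² = 12723.45, centroid at (90.00, 178.20).
triangular fin: A = ½·65·100 = 3250.00, centroid at (201.67, 33.33).
ΣA = 41173.45 mm²
ΣAX̄ = (25200.00)(90.00) + (12723.45)(90.00) + (3250.00)(201.67) = 4068527.19 mm³
ΣAȲ = (25200.00)(70.00) + (12723.45)(178.20) + (3250.00)(33.33) = 4139616.37 mm³
X̄ = 4068527.19 / 41173.45 = 98.81 mm
Ȳ = 4139616.37 / 41173.45 = 100.54 mm

X̄ = 98.81 mm, Ȳ = 100.54 mm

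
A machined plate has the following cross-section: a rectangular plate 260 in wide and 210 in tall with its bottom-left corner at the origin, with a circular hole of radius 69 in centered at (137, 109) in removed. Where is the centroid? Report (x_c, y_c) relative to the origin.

x_c = 127.36 in, y_c = 103.49 in

Part | A | x̄ᵢ | ȳᵢ | A·x̄ᵢ | A·ȳᵢ
plate | 54600.00 | 130.00 | 105.00 | 7098000.00 | 5733000.00
hole | -14957.12 | 137.00 | 109.00 | -2049125.80 | -1630326.37
Σ | 39642.88 |  |  | 5048874.20 | 4102673.63
x_c = 5048874.20 / 39642.88 = 127.36 in
y_c = 4102673.63 / 39642.88 = 103.49 in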